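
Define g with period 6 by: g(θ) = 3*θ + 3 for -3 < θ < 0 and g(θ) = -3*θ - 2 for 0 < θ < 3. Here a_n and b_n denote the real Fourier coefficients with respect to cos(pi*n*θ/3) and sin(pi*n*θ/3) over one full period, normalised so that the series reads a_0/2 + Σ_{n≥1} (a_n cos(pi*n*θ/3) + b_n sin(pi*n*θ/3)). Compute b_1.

b_1 = 1/3 ∫_{-3}^{3} g(θ) sin(pi*θ/3) dθ.
Split the integral at the breakpoints.
Integrating by parts (boundary term plus one more integral), an antiderivative of (3*θ + 3) sin(pi*θ/3) is -9*θ*cos(pi*θ/3)/pi + 27*sin(pi*θ/3)/pi**2 - 9*cos(pi*θ/3)/pi; evaluating from -3 to 0: ∫_{-3}^{0} (3*θ + 3) sin(pi*θ/3) dθ = (-9/pi) - (-18/pi) = 9/pi.
Integrating by parts (boundary term plus one more integral), an antiderivative of (-3*θ - 2) sin(pi*θ/3) is 9*θ*cos(pi*θ/3)/pi - 27*sin(pi*θ/3)/pi**2 + 6*cos(pi*θ/3)/pi; evaluating from 0 to 3: ∫_{0}^{3} (-3*θ - 2) sin(pi*θ/3) dθ = (-33/pi) - (6/pi) = -39/pi.
Summing the pieces and multiplying by (1/3) gives b_1 = -10/pi.

-10/pi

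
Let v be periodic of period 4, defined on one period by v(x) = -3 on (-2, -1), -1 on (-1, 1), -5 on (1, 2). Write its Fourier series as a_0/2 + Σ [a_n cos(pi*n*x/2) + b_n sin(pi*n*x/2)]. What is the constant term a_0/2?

-5/2

a_0 = 1/2 ∫_{-2}^{2} v(x) dx = 1/2 · (-10) = -5.
So the constant term a_0/2 = -5/2.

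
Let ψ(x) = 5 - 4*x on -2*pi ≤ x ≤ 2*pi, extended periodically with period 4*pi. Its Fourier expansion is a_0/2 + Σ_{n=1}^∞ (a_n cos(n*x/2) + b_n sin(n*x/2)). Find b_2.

b_2 = (1/(2*pi)) ∫_{-2*pi}^{2*pi} ψ(x) sin(x) dx.
Integrating by parts (boundary term plus one more integral), an antiderivative of (5 - 4*x) sin(x) is 4*x*cos(x) - 4*sin(x) - 5*cos(x); evaluating from -2*pi to 2*pi: ∫_{-2*pi}^{2*pi} (5 - 4*x) sin(x) dx = (-5 + 8*pi) - (-8*pi - 5) = 16*pi.
Hence b_2 = (1/(2*pi))·(16*pi) = 8.

8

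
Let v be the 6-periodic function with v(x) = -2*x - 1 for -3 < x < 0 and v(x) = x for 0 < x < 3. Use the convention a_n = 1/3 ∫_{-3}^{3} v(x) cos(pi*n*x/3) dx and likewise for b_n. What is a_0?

a_0 = 1/3 ∫_{-3}^{3} v(x) dx = 1/3 · (21/2) = 7/2.

7/2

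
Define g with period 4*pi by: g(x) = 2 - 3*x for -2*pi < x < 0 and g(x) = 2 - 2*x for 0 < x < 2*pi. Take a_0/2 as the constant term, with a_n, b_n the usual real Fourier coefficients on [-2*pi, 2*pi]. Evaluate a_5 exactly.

a_5 = (1/(2*pi)) ∫_{-2*pi}^{2*pi} g(x) cos(5*x/2) dx.
Split the integral at the breakpoints.
Integrating by parts (boundary term plus one more integral), an antiderivative of (2 - 3*x) cos(5*x/2) is -6*x*sin(5*x/2)/5 + 4*sin(5*x/2)/5 - 12*cos(5*x/2)/25; evaluating from -2*pi to 0: ∫_{-2*pi}^{0} (2 - 3*x) cos(5*x/2) dx = (-12/25) - (12/25) = -24/25.
Integrating by parts (boundary term plus one more integral), an antiderivative of (2 - 2*x) cos(5*x/2) is -4*x*sin(5*x/2)/5 + 4*sin(5*x/2)/5 - 8*cos(5*x/2)/25; evaluating from 0 to 2*pi: ∫_{0}^{2*pi} (2 - 2*x) cos(5*x/2) dx = (8/25) - (-8/25) = 16/25.
Summing the pieces and multiplying by (1/(2*pi)) gives a_5 = -4/(25*pi).

-4/(25*pi)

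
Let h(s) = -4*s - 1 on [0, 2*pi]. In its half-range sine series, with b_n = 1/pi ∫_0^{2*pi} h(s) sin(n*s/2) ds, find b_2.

b_2 = 1/pi ∫_0^{2*pi} (-4*s - 1) sin(s) ds.
Integrating by parts (boundary term plus one more integral), an antiderivative of (-4*s - 1) sin(s) is 4*s*cos(s) - 4*sin(s) + cos(s); evaluating from 0 to 2*pi: ∫_{0}^{2*pi} (-4*s - 1) sin(s) ds = (1 + 8*pi) - (1) = 8*pi.
Hence b_2 = (1/pi)·(8*pi) = 8.

8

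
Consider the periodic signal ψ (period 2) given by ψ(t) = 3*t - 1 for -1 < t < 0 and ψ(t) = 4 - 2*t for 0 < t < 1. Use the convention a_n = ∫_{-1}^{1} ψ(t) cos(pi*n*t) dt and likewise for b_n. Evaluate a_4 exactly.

a_4 = ∫_{-1}^{1} ψ(t) cos(4*pi*t) dt.
Split the integral at the breakpoints.
Integrating by parts (boundary term plus one more integral), an antiderivative of (3*t - 1) cos(4*pi*t) is 3*t*sin(4*pi*t)/(4*pi) - sin(4*pi*t)/(4*pi) + 3*cos(4*pi*t)/(16*pi**2); evaluating from -1 to 0: ∫_{-1}^{0} (3*t - 1) cos(4*pi*t) dt = (3/(16*pi**2)) - (3/(16*pi**2)) = 0.
Integrating by parts (boundary term plus one more integral), an antiderivative of (4 - 2*t) cos(4*pi*t) is -t*sin(4*pi*t)/(2*pi) + sin(4*pi*t)/pi - cos(4*pi*t)/(8*pi**2); evaluating from 0 to 1: ∫_{0}^{1} (4 - 2*t) cos(4*pi*t) dt = (-1/(8*pi**2)) - (-1/(8*pi**2)) = 0.
Summing the pieces gives a_4 = 0.

0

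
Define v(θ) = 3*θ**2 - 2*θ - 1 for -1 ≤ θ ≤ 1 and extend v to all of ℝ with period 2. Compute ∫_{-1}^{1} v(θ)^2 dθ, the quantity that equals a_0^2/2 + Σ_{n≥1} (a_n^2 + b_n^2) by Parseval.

64/15

∫_{-1}^{1} v(θ)^2 dθ = 64/15.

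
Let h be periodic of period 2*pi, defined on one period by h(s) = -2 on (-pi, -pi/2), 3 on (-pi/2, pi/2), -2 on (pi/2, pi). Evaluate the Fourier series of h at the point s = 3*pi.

s = 3*pi differs from s = -pi by 2 full period(s), and the series is 2*pi-periodic.
h is continuous at s = -pi with value -2, so the series converges to -2 there.

-2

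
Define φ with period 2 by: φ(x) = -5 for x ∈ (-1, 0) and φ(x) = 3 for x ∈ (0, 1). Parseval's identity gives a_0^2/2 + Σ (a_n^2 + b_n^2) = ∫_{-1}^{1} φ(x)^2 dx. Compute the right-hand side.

34

∫_{-1}^{1} φ(x)^2 dx = 34.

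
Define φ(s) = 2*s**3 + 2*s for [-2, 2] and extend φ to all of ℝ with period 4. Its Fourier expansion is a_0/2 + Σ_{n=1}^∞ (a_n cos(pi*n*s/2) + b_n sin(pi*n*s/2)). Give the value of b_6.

4*(2 - 15*pi**2)/(9*pi**3)

b_6 = 1/2 ∫_{-2}^{2} φ(s) sin(3*pi*s) ds.
φ is odd and sin(3*pi*s) is odd, so the integrand is even and b_6 = ∫_0^{2} φ(s) sin(3*pi*s) ds.
Integrating by parts three times (tabular method), an antiderivative of (2*s**3 + 2*s) sin(3*pi*s) is -2*s**3*cos(3*pi*s)/(3*pi) + 2*s**2*sin(3*pi*s)/(3*pi**2) - 2*s*cos(3*pi*s)/(3*pi) + 4*s*cos(3*pi*s)/(9*pi**3) - 4*sin(3*pi*s)/(27*pi**4) + 2*sin(3*pi*s)/(9*pi**2); evaluating from 0 to 2: ∫_{0}^{2} (2*s**3 + 2*s) sin(3*pi*s) ds = (4*(2 - 15*pi**2)/(9*pi**3)) - (0) = 4*(2 - 15*pi**2)/(9*pi**3).
Hence b_6 = 4*(2 - 15*pi**2)/(9*pi**3).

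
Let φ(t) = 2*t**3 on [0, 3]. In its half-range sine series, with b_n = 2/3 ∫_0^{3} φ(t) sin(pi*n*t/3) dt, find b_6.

b_6 = 2/3 ∫_0^{3} (2*t**3) sin(2*pi*t) dt.
Integrating by parts three times (tabular method), an antiderivative of (2*t**3) sin(2*pi*t) is -t**3*cos(2*pi*t)/pi + 3*t**2*sin(2*pi*t)/(2*pi**2) + 3*t*cos(2*pi*t)/(2*pi**3) - 3*sin(2*pi*t)/(4*pi**4); evaluating from 0 to 3: ∫_{0}^{3} (2*t**3) sin(2*pi*t) dt = (-27/pi + 9/(2*pi**3)) - (0) = -27/pi + 9/(2*pi**3).
Hence b_6 = (2/3)·(-27/pi + 9/(2*pi**3)) = -18/pi + 3/pi**3.

-18/pi + 3/pi**3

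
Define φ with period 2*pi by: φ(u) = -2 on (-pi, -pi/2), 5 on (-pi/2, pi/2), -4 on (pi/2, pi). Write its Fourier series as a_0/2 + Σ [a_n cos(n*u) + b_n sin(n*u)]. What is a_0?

2

a_0 = 1/pi ∫_{-pi}^{pi} φ(u) du = 1/pi · (2*pi) = 2.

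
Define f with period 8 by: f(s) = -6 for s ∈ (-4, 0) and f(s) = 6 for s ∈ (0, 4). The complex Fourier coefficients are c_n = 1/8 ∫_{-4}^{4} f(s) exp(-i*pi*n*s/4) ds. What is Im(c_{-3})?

4/pi

Since f is real-valued, Im(c_{-3}) = -1/8 ∫_{-4}^{4} f(s) sin(-3*pi*s/4) ds = b_{3}/2.
f is odd and sin(-3*pi*s/4) is odd, so the integrand is even: ∫_{-4}^{4} f(s) sin(-3*pi*s/4) ds = 2∫_0^{4} f(s) sin(-3*pi*s/4) ds.
Directly, an antiderivative of (6) sin(-3*pi*s/4) is 8*cos(3*pi*s/4)/pi; evaluating from 0 to 4: ∫_{0}^{4} (6) sin(-3*pi*s/4) ds = (-8/pi) - (8/pi) = -16/pi.
So ∫_{-4}^{4} f(s) sin(-3*pi*s/4) ds = -32/pi.
Hence Im(c_{-3}) = (-1/8)·(-32/pi) = 4/pi.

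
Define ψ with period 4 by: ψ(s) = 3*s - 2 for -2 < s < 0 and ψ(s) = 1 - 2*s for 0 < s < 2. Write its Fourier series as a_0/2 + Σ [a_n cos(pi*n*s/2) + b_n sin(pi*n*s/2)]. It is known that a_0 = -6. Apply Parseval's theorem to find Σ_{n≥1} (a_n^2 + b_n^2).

37/3

Parseval: a_0^2/2 + Σ_{n≥1} (a_n^2+b_n^2) = 1/2 ∫_{-2}^{2} ψ(s)^2 ds = 91/3.
Subtract a_0^2/2 = 18: Σ (a_n^2+b_n^2) = 37/3.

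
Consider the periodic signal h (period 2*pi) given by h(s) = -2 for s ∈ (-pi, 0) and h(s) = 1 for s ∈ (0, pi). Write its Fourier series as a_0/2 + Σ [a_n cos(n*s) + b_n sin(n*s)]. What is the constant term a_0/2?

-1/2

a_0 = 1/pi ∫_{-pi}^{pi} h(s) ds = 1/pi · (-pi) = -1.
So the constant term a_0/2 = -1/2.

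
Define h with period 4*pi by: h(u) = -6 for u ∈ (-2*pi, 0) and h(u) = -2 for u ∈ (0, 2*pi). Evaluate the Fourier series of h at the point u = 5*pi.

u = 5*pi differs from u = pi by 1 full period(s), and the series is 4*pi-periodic.
h is continuous at u = pi with value -2, so the series converges to -2 there.

-2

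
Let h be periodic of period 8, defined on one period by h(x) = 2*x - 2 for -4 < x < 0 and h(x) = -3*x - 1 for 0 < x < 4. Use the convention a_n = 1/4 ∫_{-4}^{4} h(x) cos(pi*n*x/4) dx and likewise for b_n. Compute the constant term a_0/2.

a_0 = 1/4 ∫_{-4}^{4} h(x) dx = 1/4 · (-52) = -13.
So the constant term a_0/2 = -13/2.

-13/2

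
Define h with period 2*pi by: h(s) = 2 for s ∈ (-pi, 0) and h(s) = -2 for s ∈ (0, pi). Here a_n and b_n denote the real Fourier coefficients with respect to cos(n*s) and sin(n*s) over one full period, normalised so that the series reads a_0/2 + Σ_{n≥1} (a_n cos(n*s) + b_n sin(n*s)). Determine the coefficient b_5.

-8/(5*pi)

b_5 = 1/pi ∫_{-pi}^{pi} h(s) sin(5*s) ds.
h is odd and sin(5*s) is odd, so the integrand is even and b_5 = 2/pi ∫_0^{pi} h(s) sin(5*s) ds.
Directly, an antiderivative of (-2) sin(5*s) is 2*cos(5*s)/5; evaluating from 0 to pi: ∫_{0}^{pi} (-2) sin(5*s) ds = (-2/5) - (2/5) = -4/5.
Hence b_5 = (2/pi)·(-4/5) = -8/(5*pi).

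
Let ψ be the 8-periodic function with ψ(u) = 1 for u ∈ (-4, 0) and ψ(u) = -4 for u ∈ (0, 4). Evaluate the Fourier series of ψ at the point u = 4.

-3/2

At u = 4 the one-sided limits are ψ(4^-) = -4 and ψ(4^+) = 1.
By Dirichlet's theorem the series converges to their average, [(-4) + (1)]/2 = -3/2.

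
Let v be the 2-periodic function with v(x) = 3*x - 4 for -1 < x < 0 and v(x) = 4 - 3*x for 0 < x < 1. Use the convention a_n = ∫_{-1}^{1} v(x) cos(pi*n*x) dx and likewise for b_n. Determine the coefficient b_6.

0

b_6 = ∫_{-1}^{1} v(x) sin(6*pi*x) dx.
Split the integral at the breakpoints.
Integrating by parts (boundary term plus one more integral), an antiderivative of (3*x - 4) sin(6*pi*x) is -x*cos(6*pi*x)/(2*pi) + sin(6*pi*x)/(12*pi**2) + 2*cos(6*pi*x)/(3*pi); evaluating from -1 to 0: ∫_{-1}^{0} (3*x - 4) sin(6*pi*x) dx = (2/(3*pi)) - (7/(6*pi)) = -1/(2*pi).
Integrating by parts (boundary term plus one more integral), an antiderivative of (4 - 3*x) sin(6*pi*x) is x*cos(6*pi*x)/(2*pi) - sin(6*pi*x)/(12*pi**2) - 2*cos(6*pi*x)/(3*pi); evaluating from 0 to 1: ∫_{0}^{1} (4 - 3*x) sin(6*pi*x) dx = (-1/(6*pi)) - (-2/(3*pi)) = 1/(2*pi).
Summing the pieces gives b_6 = 0.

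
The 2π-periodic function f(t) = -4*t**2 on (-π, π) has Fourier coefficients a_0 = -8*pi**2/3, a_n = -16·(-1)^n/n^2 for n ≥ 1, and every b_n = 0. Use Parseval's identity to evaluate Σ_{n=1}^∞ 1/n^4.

Parseval: a_0^2/2 + Σ a_n^2 = (1/π) ∫_{-π}^{π} f(t)^2 dt = 32*pi**4/5.
Subtract a_0^2/2 = 32*pi**4/9: Σ a_n^2 = 128*pi**4/45.
Since a_n^2 = 256/n^4, Σ 1/n^4 = pi**4/90.

pi**4/90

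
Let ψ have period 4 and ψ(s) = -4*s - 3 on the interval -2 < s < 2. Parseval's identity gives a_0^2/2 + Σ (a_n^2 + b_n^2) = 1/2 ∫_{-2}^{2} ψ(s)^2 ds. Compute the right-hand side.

182/3

1/2 ∫_{-2}^{2} ψ(s)^2 ds = 1/2 · (364/3) = 182/3.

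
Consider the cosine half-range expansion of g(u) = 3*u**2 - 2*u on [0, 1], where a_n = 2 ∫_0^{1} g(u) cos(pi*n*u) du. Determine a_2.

a_2 = 2 ∫_0^{1} (3*u**2 - 2*u) cos(2*pi*u) du.
Integrating by parts twice (tabular method), an antiderivative of (3*u**2 - 2*u) cos(2*pi*u) is 3*u**2*sin(2*pi*u)/(2*pi) - u*sin(2*pi*u)/pi + 3*u*cos(2*pi*u)/(2*pi**2) - 3*sin(2*pi*u)/(4*pi**3) - cos(2*pi*u)/(2*pi**2); evaluating from 0 to 1: ∫_{0}^{1} (3*u**2 - 2*u) cos(2*pi*u) du = (pi**(-2)) - (-1/(2*pi**2)) = 3/(2*pi**2).
Hence a_2 = 2·(3/(2*pi**2)) = 3/pi**2.

3/pi**2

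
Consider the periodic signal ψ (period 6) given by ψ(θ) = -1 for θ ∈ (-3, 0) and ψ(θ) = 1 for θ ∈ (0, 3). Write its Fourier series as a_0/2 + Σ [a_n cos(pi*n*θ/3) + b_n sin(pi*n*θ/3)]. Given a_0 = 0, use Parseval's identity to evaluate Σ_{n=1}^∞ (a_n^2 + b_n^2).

Parseval: a_0^2/2 + Σ_{n≥1} (a_n^2+b_n^2) = 1/3 ∫_{-3}^{3} ψ(θ)^2 dθ = 2.
Subtract a_0^2/2 = 0: Σ (a_n^2+b_n^2) = 2.

2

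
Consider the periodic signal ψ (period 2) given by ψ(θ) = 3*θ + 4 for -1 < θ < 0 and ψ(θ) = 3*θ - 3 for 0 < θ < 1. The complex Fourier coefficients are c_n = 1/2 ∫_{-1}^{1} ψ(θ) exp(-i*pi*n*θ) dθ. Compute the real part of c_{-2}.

Since ψ is real-valued, Re(c_{-2}) = 1/2 ∫_{-1}^{1} ψ(θ) cos(-2*pi*θ) dθ = a_{2}/2.
Split the integral at the breakpoints.
Integrating by parts (boundary term plus one more integral), an antiderivative of (3*θ + 4) cos(-2*pi*θ) is 3*θ*sin(2*pi*θ)/(2*pi) + 2*sin(2*pi*θ)/pi + 3*cos(2*pi*θ)/(4*pi**2); evaluating from -1 to 0: ∫_{-1}^{0} (3*θ + 4) cos(-2*pi*θ) dθ = (3/(4*pi**2)) - (3/(4*pi**2)) = 0.
Integrating by parts (boundary term plus one more integral), an antiderivative of (3*θ - 3) cos(-2*pi*θ) is 3*θ*sin(2*pi*θ)/(2*pi) - 3*sin(2*pi*θ)/(2*pi) + 3*cos(2*pi*θ)/(4*pi**2); evaluating from 0 to 1: ∫_{0}^{1} (3*θ - 3) cos(-2*pi*θ) dθ = (3/(4*pi**2)) - (3/(4*pi**2)) = 0.
So ∫_{-1}^{1} ψ(θ) cos(-2*pi*θ) dθ = 0.
Hence Re(c_{-2}) = (1/2)·(0) = 0.

0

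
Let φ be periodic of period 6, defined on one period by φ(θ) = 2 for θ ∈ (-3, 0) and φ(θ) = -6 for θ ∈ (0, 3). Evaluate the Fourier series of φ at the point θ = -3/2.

2

φ is continuous at θ = -3/2 with value 2, so the series converges to 2 there.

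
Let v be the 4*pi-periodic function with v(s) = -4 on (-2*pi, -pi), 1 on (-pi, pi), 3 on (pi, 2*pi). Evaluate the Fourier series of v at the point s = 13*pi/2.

-4

s = 13*pi/2 differs from s = -3*pi/2 by 2 full period(s), and the series is 4*pi-periodic.
v is continuous at s = -3*pi/2 with value -4, so the series converges to -4 there.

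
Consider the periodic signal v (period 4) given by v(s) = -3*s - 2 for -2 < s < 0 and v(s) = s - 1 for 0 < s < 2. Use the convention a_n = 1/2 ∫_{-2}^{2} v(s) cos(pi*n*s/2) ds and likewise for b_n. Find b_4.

1/pi

b_4 = 1/2 ∫_{-2}^{2} v(s) sin(2*pi*s) ds.
Split the integral at the breakpoints.
Integrating by parts (boundary term plus one more integral), an antiderivative of (-3*s - 2) sin(2*pi*s) is 3*s*cos(2*pi*s)/(2*pi) - 3*sin(2*pi*s)/(4*pi**2) + cos(2*pi*s)/pi; evaluating from -2 to 0: ∫_{-2}^{0} (-3*s - 2) sin(2*pi*s) ds = (1/pi) - (-2/pi) = 3/pi.
Integrating by parts (boundary term plus one more integral), an antiderivative of (s - 1) sin(2*pi*s) is -s*cos(2*pi*s)/(2*pi) + sin(2*pi*s)/(4*pi**2) + cos(2*pi*s)/(2*pi); evaluating from 0 to 2: ∫_{0}^{2} (s - 1) sin(2*pi*s) ds = (-1/(2*pi)) - (1/(2*pi)) = -1/pi.
Summing the pieces and multiplying by (1/2) gives b_4 = 1/pi.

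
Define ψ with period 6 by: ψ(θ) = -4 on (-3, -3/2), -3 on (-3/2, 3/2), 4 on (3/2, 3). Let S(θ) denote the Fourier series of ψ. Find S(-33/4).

-4

θ = -33/4 differs from θ = -9/4 by -1 full period(s), and the series is 6-periodic.
ψ is continuous at θ = -9/4 with value -4, so the series converges to -4 there.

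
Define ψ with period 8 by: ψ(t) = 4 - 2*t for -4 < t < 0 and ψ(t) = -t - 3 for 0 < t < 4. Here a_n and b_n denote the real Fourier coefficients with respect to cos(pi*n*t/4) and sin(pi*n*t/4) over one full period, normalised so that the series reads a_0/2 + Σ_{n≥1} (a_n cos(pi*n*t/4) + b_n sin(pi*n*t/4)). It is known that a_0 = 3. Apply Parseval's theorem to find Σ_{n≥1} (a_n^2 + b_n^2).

Parseval: a_0^2/2 + Σ_{n≥1} (a_n^2+b_n^2) = 1/4 ∫_{-4}^{4} ψ(t)^2 dt = 287/3.
Subtract a_0^2/2 = 9/2: Σ (a_n^2+b_n^2) = 547/6.

547/6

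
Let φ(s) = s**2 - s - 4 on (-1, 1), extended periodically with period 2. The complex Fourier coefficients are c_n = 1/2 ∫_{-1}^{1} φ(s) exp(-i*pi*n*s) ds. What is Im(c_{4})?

Since φ is real-valued, Im(c_{4}) = -1/2 ∫_{-1}^{1} φ(s) sin(4*pi*s) ds = -b_{4}/2.
Integrating by parts twice (tabular method), an antiderivative of (s**2 - s - 4) sin(4*pi*s) is -s**2*cos(4*pi*s)/(4*pi) + s*sin(4*pi*s)/(8*pi**2) + s*cos(4*pi*s)/(4*pi) - sin(4*pi*s)/(16*pi**2) + cos(4*pi*s)/(32*pi**3) + cos(4*pi*s)/pi; evaluating from -1 to 1: ∫_{-1}^{1} (s**2 - s - 4) sin(4*pi*s) ds = ((1/32 + pi**2)/pi**3) - ((1 + 16*pi**2)/(32*pi**3)) = 1/(2*pi).
Hence Im(c_{4}) = (-1/2)·(1/(2*pi)) = -1/(4*pi).

-1/(4*pi)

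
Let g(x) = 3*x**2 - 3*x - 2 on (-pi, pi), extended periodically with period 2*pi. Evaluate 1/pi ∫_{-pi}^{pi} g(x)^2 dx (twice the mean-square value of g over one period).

-2*pi**2 + 8 + 18*pi**4/5

1/pi ∫_{-pi}^{pi} g(x)^2 dx = 1/pi · (2*pi*(-pi**2 + 4 + 9*pi**4/5)) = -2*pi**2 + 8 + 18*pi**4/5.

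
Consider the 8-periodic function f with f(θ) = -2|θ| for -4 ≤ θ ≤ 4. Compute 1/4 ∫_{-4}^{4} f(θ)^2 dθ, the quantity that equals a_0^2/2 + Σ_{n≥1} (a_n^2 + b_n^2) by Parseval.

1/4 ∫_{-4}^{4} f(θ)^2 dθ = 1/4 · (512/3) = 128/3.

128/3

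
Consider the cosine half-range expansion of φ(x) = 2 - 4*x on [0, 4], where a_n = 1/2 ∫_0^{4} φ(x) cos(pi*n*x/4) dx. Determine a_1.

a_1 = 1/2 ∫_0^{4} (2 - 4*x) cos(pi*x/4) dx.
Integrating by parts (boundary term plus one more integral), an antiderivative of (2 - 4*x) cos(pi*x/4) is -16*x*sin(pi*x/4)/pi + 8*sin(pi*x/4)/pi - 64*cos(pi*x/4)/pi**2; evaluating from 0 to 4: ∫_{0}^{4} (2 - 4*x) cos(pi*x/4) dx = (64/pi**2) - (-64/pi**2) = 128/pi**2.
Hence a_1 = (1/2)·(128/pi**2) = 64/pi**2.

64/pi**2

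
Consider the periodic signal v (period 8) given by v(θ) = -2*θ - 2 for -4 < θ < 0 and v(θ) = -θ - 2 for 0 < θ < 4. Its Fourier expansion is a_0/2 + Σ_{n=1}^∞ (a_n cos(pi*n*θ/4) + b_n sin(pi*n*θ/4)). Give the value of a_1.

a_1 = 1/4 ∫_{-4}^{4} v(θ) cos(pi*θ/4) dθ.
Split the integral at the breakpoints.
Integrating by parts (boundary term plus one more integral), an antiderivative of (-2*θ - 2) cos(pi*θ/4) is -8*θ*sin(pi*θ/4)/pi - 8*sin(pi*θ/4)/pi - 32*cos(pi*θ/4)/pi**2; evaluating from -4 to 0: ∫_{-4}^{0} (-2*θ - 2) cos(pi*θ/4) dθ = (-32/pi**2) - (32/pi**2) = -64/pi**2.
Integrating by parts (boundary term plus one more integral), an antiderivative of (-θ - 2) cos(pi*θ/4) is -4*θ*sin(pi*θ/4)/pi - 8*sin(pi*θ/4)/pi - 16*cos(pi*θ/4)/pi**2; evaluating from 0 to 4: ∫_{0}^{4} (-θ - 2) cos(pi*θ/4) dθ = (16/pi**2) - (-16/pi**2) = 32/pi**2.
Summing the pieces and multiplying by (1/4) gives a_1 = -8/pi**2.

-8/pi**2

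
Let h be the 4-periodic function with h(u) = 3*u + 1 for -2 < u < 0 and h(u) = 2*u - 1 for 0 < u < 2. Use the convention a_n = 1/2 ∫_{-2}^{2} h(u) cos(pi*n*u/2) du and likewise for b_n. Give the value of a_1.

4/pi**2

a_1 = 1/2 ∫_{-2}^{2} h(u) cos(pi*u/2) du.
Split the integral at the breakpoints.
Integrating by parts (boundary term plus one more integral), an antiderivative of (3*u + 1) cos(pi*u/2) is 6*u*sin(pi*u/2)/pi + 2*sin(pi*u/2)/pi + 12*cos(pi*u/2)/pi**2; evaluating from -2 to 0: ∫_{-2}^{0} (3*u + 1) cos(pi*u/2) du = (12/pi**2) - (-12/pi**2) = 24/pi**2.
Integrating by parts (boundary term plus one more integral), an antiderivative of (2*u - 1) cos(pi*u/2) is 4*u*sin(pi*u/2)/pi - 2*sin(pi*u/2)/pi + 8*cos(pi*u/2)/pi**2; evaluating from 0 to 2: ∫_{0}^{2} (2*u - 1) cos(pi*u/2) du = (-8/pi**2) - (8/pi**2) = -16/pi**2.
Summing the pieces and multiplying by (1/2) gives a_1 = 4/pi**2.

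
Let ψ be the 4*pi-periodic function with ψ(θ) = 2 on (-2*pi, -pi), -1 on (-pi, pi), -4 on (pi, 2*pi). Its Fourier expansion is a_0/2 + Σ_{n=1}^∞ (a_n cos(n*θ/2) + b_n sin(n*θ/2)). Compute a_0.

a_0 = (1/(2*pi)) ∫_{-2*pi}^{2*pi} ψ(θ) dθ = (1/(2*pi)) · (-4*pi) = -2.

-2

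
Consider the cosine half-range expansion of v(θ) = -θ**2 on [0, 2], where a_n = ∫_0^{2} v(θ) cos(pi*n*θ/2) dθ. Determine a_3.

a_3 = ∫_0^{2} (-θ**2) cos(3*pi*θ/2) dθ.
Integrating by parts twice (tabular method), an antiderivative of (-θ**2) cos(3*pi*θ/2) is -2*θ**2*sin(3*pi*θ/2)/(3*pi) - 8*θ*cos(3*pi*θ/2)/(9*pi**2) + 16*sin(3*pi*θ/2)/(27*pi**3); evaluating from 0 to 2: ∫_{0}^{2} (-θ**2) cos(3*pi*θ/2) dθ = (16/(9*pi**2)) - (0) = 16/(9*pi**2).
Hence a_3 = 16/(9*pi**2).

16/(9*pi**2)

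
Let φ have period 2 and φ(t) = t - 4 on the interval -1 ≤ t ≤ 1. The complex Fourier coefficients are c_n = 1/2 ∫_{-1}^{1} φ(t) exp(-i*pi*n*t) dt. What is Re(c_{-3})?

Since φ is real-valued, Re(c_{-3}) = 1/2 ∫_{-1}^{1} φ(t) cos(-3*pi*t) dt = a_{3}/2.
Integrating by parts (boundary term plus one more integral), an antiderivative of (t - 4) cos(-3*pi*t) is t*sin(3*pi*t)/(3*pi) - 4*sin(3*pi*t)/(3*pi) + cos(3*pi*t)/(9*pi**2); evaluating from -1 to 1: ∫_{-1}^{1} (t - 4) cos(-3*pi*t) dt = (-1/(9*pi**2)) - (-1/(9*pi**2)) = 0.
Hence Re(c_{-3}) = (1/2)·(0) = 0.

0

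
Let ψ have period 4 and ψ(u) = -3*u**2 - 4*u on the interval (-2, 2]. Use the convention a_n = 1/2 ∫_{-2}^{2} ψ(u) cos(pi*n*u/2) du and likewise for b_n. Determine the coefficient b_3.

-16/(3*pi)

b_3 = 1/2 ∫_{-2}^{2} ψ(u) sin(3*pi*u/2) du.
Integrating by parts twice (tabular method), an antiderivative of (-3*u**2 - 4*u) sin(3*pi*u/2) is 2*u**2*cos(3*pi*u/2)/pi - 8*u*sin(3*pi*u/2)/(3*pi**2) + 8*u*cos(3*pi*u/2)/(3*pi) - 16*sin(3*pi*u/2)/(9*pi**2) - 16*cos(3*pi*u/2)/(9*pi**3); evaluating from -2 to 2: ∫_{-2}^{2} (-3*u**2 - 4*u) sin(3*pi*u/2) du = (8*(2 - 15*pi**2)/(9*pi**3)) - (8*(2 - 3*pi**2)/(9*pi**3)) = -32/(3*pi).
Hence b_3 = (1/2)·(-32/(3*pi)) = -16/(3*pi).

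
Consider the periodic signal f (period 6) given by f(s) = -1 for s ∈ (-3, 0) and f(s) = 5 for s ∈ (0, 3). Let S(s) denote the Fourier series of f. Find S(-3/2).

-1

f is continuous at s = -3/2 with value -1, so the series converges to -1 there.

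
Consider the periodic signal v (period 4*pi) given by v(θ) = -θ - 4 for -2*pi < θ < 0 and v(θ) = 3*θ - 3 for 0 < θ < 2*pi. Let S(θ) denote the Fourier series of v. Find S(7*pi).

-4 + pi

θ = 7*pi differs from θ = -pi by 2 full period(s), and the series is 4*pi-periodic.
v is continuous at θ = -pi with value -4 + pi, so the series converges to -4 + pi there.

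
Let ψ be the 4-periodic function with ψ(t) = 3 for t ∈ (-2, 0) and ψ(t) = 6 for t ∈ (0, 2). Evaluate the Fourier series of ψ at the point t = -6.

t = -6 differs from t = 2 by -2 full period(s), and the series is 4-periodic.
At t = 2 the one-sided limits are ψ(2^-) = 6 and ψ(2^+) = 3.
By Dirichlet's theorem the series converges to their average, [(6) + (3)]/2 = 9/2.

9/2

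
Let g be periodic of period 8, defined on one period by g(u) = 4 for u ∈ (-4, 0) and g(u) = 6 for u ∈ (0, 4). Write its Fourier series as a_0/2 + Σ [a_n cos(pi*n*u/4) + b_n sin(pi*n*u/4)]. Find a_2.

a_2 = 1/4 ∫_{-4}^{4} g(u) cos(pi*u/2) du.
Split the integral at the breakpoints.
Directly, an antiderivative of (4) cos(pi*u/2) is 8*sin(pi*u/2)/pi; evaluating from -4 to 0: ∫_{-4}^{0} (4) cos(pi*u/2) du = (0) - (0) = 0.
Directly, an antiderivative of (6) cos(pi*u/2) is 12*sin(pi*u/2)/pi; evaluating from 0 to 4: ∫_{0}^{4} (6) cos(pi*u/2) du = (0) - (0) = 0.
Summing the pieces and multiplying by (1/4) gives a_2 = 0.

0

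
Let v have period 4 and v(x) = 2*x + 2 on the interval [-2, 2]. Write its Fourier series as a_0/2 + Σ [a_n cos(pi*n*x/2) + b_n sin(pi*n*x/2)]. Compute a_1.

0

a_1 = 1/2 ∫_{-2}^{2} v(x) cos(pi*x/2) dx.
Integrating by parts (boundary term plus one more integral), an antiderivative of (2*x + 2) cos(pi*x/2) is 4*x*sin(pi*x/2)/pi + 4*sin(pi*x/2)/pi + 8*cos(pi*x/2)/pi**2; evaluating from -2 to 2: ∫_{-2}^{2} (2*x + 2) cos(pi*x/2) dx = (-8/pi**2) - (-8/pi**2) = 0.
Hence a_1 = (1/2)·(0) = 0.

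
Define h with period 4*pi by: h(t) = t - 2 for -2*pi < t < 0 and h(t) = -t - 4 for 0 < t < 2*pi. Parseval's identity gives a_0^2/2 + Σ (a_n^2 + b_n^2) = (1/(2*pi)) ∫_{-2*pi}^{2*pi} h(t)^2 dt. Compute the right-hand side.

(1/(2*pi)) ∫_{-2*pi}^{2*pi} h(t)^2 dt = (1/(2*pi)) · (8*pi*(15 + 2*pi**2 + 9*pi)/3) = 20 + 8*pi**2/3 + 12*pi.

20 + 8*pi**2/3 + 12*pi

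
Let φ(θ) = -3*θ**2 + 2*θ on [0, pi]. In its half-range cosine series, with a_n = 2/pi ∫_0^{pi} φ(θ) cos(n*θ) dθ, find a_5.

a_5 = 2/pi ∫_0^{pi} (-3*θ**2 + 2*θ) cos(5*θ) dθ.
Integrating by parts twice (tabular method), an antiderivative of (-3*θ**2 + 2*θ) cos(5*θ) is -3*θ**2*sin(5*θ)/5 + 2*θ*sin(5*θ)/5 - 6*θ*cos(5*θ)/25 + 6*sin(5*θ)/125 + 2*cos(5*θ)/25; evaluating from 0 to pi: ∫_{0}^{pi} (-3*θ**2 + 2*θ) cos(5*θ) dθ = (-2/25 + 6*pi/25) - (2/25) = -4/25 + 6*pi/25.
Hence a_5 = (2/pi)·(-4/25 + 6*pi/25) = 4*(-2 + 3*pi)/(25*pi).

4*(-2 + 3*pi)/(25*pi)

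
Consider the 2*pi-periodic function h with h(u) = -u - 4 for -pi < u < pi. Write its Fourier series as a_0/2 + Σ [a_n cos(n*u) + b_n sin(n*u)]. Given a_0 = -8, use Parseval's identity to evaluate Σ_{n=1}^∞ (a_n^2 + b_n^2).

2*pi**2/3

Parseval: a_0^2/2 + Σ_{n≥1} (a_n^2+b_n^2) = 1/pi ∫_{-pi}^{pi} h(u)^2 du = 2*pi**2/3 + 32.
Subtract a_0^2/2 = 32: Σ (a_n^2+b_n^2) = 2*pi**2/3.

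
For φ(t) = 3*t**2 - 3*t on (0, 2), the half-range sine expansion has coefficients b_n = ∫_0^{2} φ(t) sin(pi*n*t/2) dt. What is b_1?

b_1 = ∫_0^{2} (3*t**2 - 3*t) sin(pi*t/2) dt.
Integrating by parts twice (tabular method), an antiderivative of (3*t**2 - 3*t) sin(pi*t/2) is -6*t**2*cos(pi*t/2)/pi + 24*t*sin(pi*t/2)/pi**2 + 6*t*cos(pi*t/2)/pi - 12*sin(pi*t/2)/pi**2 + 48*cos(pi*t/2)/pi**3; evaluating from 0 to 2: ∫_{0}^{2} (3*t**2 - 3*t) sin(pi*t/2) dt = (-48/pi**3 + 12/pi) - (48/pi**3) = -96/pi**3 + 12/pi.
Hence b_1 = -96/pi**3 + 12/pi.

-96/pi**3 + 12/pi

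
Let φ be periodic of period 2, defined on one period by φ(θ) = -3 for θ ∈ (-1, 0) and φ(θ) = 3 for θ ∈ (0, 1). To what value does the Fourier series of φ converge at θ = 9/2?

3

θ = 9/2 differs from θ = 1/2 by 2 full period(s), and the series is 2-periodic.
φ is continuous at θ = 1/2 with value 3, so the series converges to 3 there.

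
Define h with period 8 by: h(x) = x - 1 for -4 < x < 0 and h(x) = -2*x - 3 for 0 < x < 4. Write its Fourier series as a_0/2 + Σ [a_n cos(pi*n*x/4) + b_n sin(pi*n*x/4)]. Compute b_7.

b_7 = 1/4 ∫_{-4}^{4} h(x) sin(7*pi*x/4) dx.
Split the integral at the breakpoints.
Integrating by parts (boundary term plus one more integral), an antiderivative of (x - 1) sin(7*pi*x/4) is -4*x*cos(7*pi*x/4)/(7*pi) + 16*sin(7*pi*x/4)/(49*pi**2) + 4*cos(7*pi*x/4)/(7*pi); evaluating from -4 to 0: ∫_{-4}^{0} (x - 1) sin(7*pi*x/4) dx = (4/(7*pi)) - (-20/(7*pi)) = 24/(7*pi).
Integrating by parts (boundary term plus one more integral), an antiderivative of (-2*x - 3) sin(7*pi*x/4) is 8*x*cos(7*pi*x/4)/(7*pi) - 32*sin(7*pi*x/4)/(49*pi**2) + 12*cos(7*pi*x/4)/(7*pi); evaluating from 0 to 4: ∫_{0}^{4} (-2*x - 3) sin(7*pi*x/4) dx = (-44/(7*pi)) - (12/(7*pi)) = -8/pi.
Summing the pieces and multiplying by (1/4) gives b_7 = -8/(7*pi).

-8/(7*pi)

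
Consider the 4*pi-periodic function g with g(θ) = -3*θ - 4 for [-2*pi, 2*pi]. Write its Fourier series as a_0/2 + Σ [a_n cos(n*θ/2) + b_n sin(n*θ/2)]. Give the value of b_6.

b_6 = (1/(2*pi)) ∫_{-2*pi}^{2*pi} g(θ) sin(3*θ) dθ.
Integrating by parts (boundary term plus one more integral), an antiderivative of (-3*θ - 4) sin(3*θ) is θ*cos(3*θ) - sin(3*θ)/3 + 4*cos(3*θ)/3; evaluating from -2*pi to 2*pi: ∫_{-2*pi}^{2*pi} (-3*θ - 4) sin(3*θ) dθ = (4/3 + 2*pi) - (4/3 - 2*pi) = 4*pi.
Hence b_6 = (1/(2*pi))·(4*pi) = 2.

2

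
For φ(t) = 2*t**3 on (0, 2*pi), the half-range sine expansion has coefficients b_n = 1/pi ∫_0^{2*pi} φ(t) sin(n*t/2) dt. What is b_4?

b_4 = 1/pi ∫_0^{2*pi} (2*t**3) sin(2*t) dt.
Integrating by parts three times (tabular method), an antiderivative of (2*t**3) sin(2*t) is -t**3*cos(2*t) + 3*t**2*sin(2*t)/2 + 3*t*cos(2*t)/2 - 3*sin(2*t)/4; evaluating from 0 to 2*pi: ∫_{0}^{2*pi} (2*t**3) sin(2*t) dt = (pi*(3 - 8*pi**2)) - (0) = pi*(3 - 8*pi**2).
Hence b_4 = (1/pi)·(pi*(3 - 8*pi**2)) = 3 - 8*pi**2.

3 - 8*pi**2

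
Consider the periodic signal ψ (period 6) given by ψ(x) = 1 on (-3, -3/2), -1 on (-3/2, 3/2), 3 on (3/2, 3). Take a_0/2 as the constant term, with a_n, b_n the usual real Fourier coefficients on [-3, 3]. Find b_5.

2/(5*pi)

b_5 = 1/3 ∫_{-3}^{3} ψ(x) sin(5*pi*x/3) dx.
Split the integral at the breakpoints.
Directly, an antiderivative of (1) sin(5*pi*x/3) is -3*cos(5*pi*x/3)/(5*pi); evaluating from -3 to -3/2: ∫_{-3}^{-3/2} (1) sin(5*pi*x/3) dx = (0) - (3/(5*pi)) = -3/(5*pi).
Directly, an antiderivative of (-1) sin(5*pi*x/3) is 3*cos(5*pi*x/3)/(5*pi); evaluating from -3/2 to 3/2: ∫_{-3/2}^{3/2} (-1) sin(5*pi*x/3) dx = (0) - (0) = 0.
Directly, an antiderivative of (3) sin(5*pi*x/3) is -9*cos(5*pi*x/3)/(5*pi); evaluating from 3/2 to 3: ∫_{3/2}^{3} (3) sin(5*pi*x/3) dx = (9/(5*pi)) - (0) = 9/(5*pi).
Summing the pieces and multiplying by (1/3) gives b_5 = 2/(5*pi).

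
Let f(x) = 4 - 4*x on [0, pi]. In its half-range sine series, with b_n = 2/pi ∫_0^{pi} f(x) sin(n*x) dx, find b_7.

8*(2 - pi)/(7*pi)

b_7 = 2/pi ∫_0^{pi} (4 - 4*x) sin(7*x) dx.
Integrating by parts (boundary term plus one more integral), an antiderivative of (4 - 4*x) sin(7*x) is 4*x*cos(7*x)/7 - 4*sin(7*x)/49 - 4*cos(7*x)/7; evaluating from 0 to pi: ∫_{0}^{pi} (4 - 4*x) sin(7*x) dx = (4/7 - 4*pi/7) - (-4/7) = 8/7 - 4*pi/7.
Hence b_7 = (2/pi)·(8/7 - 4*pi/7) = 8*(2 - pi)/(7*pi).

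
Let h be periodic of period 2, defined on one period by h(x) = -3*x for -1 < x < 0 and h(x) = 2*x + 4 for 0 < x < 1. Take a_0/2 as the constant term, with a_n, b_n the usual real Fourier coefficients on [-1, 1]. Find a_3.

a_3 = ∫_{-1}^{1} h(x) cos(3*pi*x) dx.
Split the integral at the breakpoints.
Integrating by parts (boundary term plus one more integral), an antiderivative of (-3*x) cos(3*pi*x) is -x*sin(3*pi*x)/pi - cos(3*pi*x)/(3*pi**2); evaluating from -1 to 0: ∫_{-1}^{0} (-3*x) cos(3*pi*x) dx = (-1/(3*pi**2)) - (1/(3*pi**2)) = -2/(3*pi**2).
Integrating by parts (boundary term plus one more integral), an antiderivative of (2*x + 4) cos(3*pi*x) is 2*x*sin(3*pi*x)/(3*pi) + 4*sin(3*pi*x)/(3*pi) + 2*cos(3*pi*x)/(9*pi**2); evaluating from 0 to 1: ∫_{0}^{1} (2*x + 4) cos(3*pi*x) dx = (-2/(9*pi**2)) - (2/(9*pi**2)) = -4/(9*pi**2).
Summing the pieces gives a_3 = -10/(9*pi**2).

-10/(9*pi**2)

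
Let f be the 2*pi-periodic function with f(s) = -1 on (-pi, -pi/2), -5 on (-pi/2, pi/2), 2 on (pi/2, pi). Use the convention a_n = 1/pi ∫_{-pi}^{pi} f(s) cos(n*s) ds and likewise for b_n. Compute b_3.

b_3 = 1/pi ∫_{-pi}^{pi} f(s) sin(3*s) ds.
Split the integral at the breakpoints.
Directly, an antiderivative of (-1) sin(3*s) is cos(3*s)/3; evaluating from -pi to -pi/2: ∫_{-pi}^{-pi/2} (-1) sin(3*s) ds = (0) - (-1/3) = 1/3.
Directly, an antiderivative of (-5) sin(3*s) is 5*cos(3*s)/3; evaluating from -pi/2 to pi/2: ∫_{-pi/2}^{pi/2} (-5) sin(3*s) ds = (0) - (0) = 0.
Directly, an antiderivative of (2) sin(3*s) is -2*cos(3*s)/3; evaluating from pi/2 to pi: ∫_{pi/2}^{pi} (2) sin(3*s) ds = (2/3) - (0) = 2/3.
Summing the pieces and multiplying by (1/pi) gives b_3 = 1/pi.

1/pi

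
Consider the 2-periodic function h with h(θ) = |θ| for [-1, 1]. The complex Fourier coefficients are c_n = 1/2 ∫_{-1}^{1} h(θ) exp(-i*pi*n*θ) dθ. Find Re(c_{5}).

Since h is real-valued, Re(c_{5}) = 1/2 ∫_{-1}^{1} h(θ) cos(5*pi*θ) dθ = a_{5}/2.
h is even and cos(5*pi*θ) is even, so the integrand is even: ∫_{-1}^{1} h(θ) cos(5*pi*θ) dθ = 2∫_0^{1} h(θ) cos(5*pi*θ) dθ.
Integrating by parts (boundary term plus one more integral), an antiderivative of (θ) cos(5*pi*θ) is θ*sin(5*pi*θ)/(5*pi) + cos(5*pi*θ)/(25*pi**2); evaluating from 0 to 1: ∫_{0}^{1} (θ) cos(5*pi*θ) dθ = (-1/(25*pi**2)) - (1/(25*pi**2)) = -2/(25*pi**2).
So ∫_{-1}^{1} h(θ) cos(5*pi*θ) dθ = -4/(25*pi**2).
Hence Re(c_{5}) = (1/2)·(-4/(25*pi**2)) = -2/(25*pi**2).

-2/(25*pi**2)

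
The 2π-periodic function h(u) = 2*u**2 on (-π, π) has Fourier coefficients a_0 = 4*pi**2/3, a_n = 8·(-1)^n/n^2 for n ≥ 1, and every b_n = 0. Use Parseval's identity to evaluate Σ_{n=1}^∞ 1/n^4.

pi**4/90

Parseval: a_0^2/2 + Σ a_n^2 = (1/π) ∫_{-π}^{π} h(u)^2 du = 8*pi**4/5.
Subtract a_0^2/2 = 8*pi**4/9: Σ a_n^2 = 32*pi**4/45.
Since a_n^2 = 64/n^4, Σ 1/n^4 = pi**4/90.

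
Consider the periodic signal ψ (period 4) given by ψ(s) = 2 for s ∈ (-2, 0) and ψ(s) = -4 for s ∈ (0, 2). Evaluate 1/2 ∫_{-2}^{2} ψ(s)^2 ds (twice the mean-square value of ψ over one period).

1/2 ∫_{-2}^{2} ψ(s)^2 ds = 1/2 · (40) = 20.

20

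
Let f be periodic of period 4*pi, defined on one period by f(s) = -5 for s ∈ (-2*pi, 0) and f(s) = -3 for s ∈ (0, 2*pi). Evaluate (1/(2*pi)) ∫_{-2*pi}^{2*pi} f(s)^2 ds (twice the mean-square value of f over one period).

(1/(2*pi)) ∫_{-2*pi}^{2*pi} f(s)^2 ds = (1/(2*pi)) · (68*pi) = 34.

34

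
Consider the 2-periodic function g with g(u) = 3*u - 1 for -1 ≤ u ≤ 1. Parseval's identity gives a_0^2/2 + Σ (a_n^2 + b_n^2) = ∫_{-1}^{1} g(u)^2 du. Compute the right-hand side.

∫_{-1}^{1} g(u)^2 du = 8.

8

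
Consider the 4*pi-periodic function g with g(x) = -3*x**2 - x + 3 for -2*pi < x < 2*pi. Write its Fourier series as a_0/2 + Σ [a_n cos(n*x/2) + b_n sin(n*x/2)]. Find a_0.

a_0 = (1/(2*pi)) ∫_{-2*pi}^{2*pi} g(x) dx = (1/(2*pi)) · (-16*pi**3 + 12*pi) = 6 - 8*pi**2.

6 - 8*pi**2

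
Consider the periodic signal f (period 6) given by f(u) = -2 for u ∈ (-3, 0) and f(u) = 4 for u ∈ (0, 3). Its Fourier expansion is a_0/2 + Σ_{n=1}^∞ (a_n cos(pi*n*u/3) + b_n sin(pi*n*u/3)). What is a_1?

a_1 = 1/3 ∫_{-3}^{3} f(u) cos(pi*u/3) du.
Split the integral at the breakpoints.
Directly, an antiderivative of (-2) cos(pi*u/3) is -6*sin(pi*u/3)/pi; evaluating from -3 to 0: ∫_{-3}^{0} (-2) cos(pi*u/3) du = (0) - (0) = 0.
Directly, an antiderivative of (4) cos(pi*u/3) is 12*sin(pi*u/3)/pi; evaluating from 0 to 3: ∫_{0}^{3} (4) cos(pi*u/3) du = (0) - (0) = 0.
Summing the pieces and multiplying by (1/3) gives a_1 = 0.

0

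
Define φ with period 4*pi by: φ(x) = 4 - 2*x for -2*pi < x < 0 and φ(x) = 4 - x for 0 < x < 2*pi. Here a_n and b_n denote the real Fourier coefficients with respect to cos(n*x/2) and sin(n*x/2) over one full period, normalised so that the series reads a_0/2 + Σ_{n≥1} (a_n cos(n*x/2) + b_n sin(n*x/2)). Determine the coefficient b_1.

-6

b_1 = (1/(2*pi)) ∫_{-2*pi}^{2*pi} φ(x) sin(x/2) dx.
Split the integral at the breakpoints.
Integrating by parts (boundary term plus one more integral), an antiderivative of (4 - 2*x) sin(x/2) is 4*x*cos(x/2) - 8*sin(x/2) - 8*cos(x/2); evaluating from -2*pi to 0: ∫_{-2*pi}^{0} (4 - 2*x) sin(x/2) dx = (-8) - (8 + 8*pi) = -8*pi - 16.
Integrating by parts (boundary term plus one more integral), an antiderivative of (4 - x) sin(x/2) is 2*x*cos(x/2) - 4*sin(x/2) - 8*cos(x/2); evaluating from 0 to 2*pi: ∫_{0}^{2*pi} (4 - x) sin(x/2) dx = (8 - 4*pi) - (-8) = 16 - 4*pi.
Summing the pieces and multiplying by (1/(2*pi)) gives b_1 = -6.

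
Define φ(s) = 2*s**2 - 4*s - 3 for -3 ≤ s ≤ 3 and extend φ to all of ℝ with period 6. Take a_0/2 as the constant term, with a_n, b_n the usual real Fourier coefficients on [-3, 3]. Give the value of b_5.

b_5 = 1/3 ∫_{-3}^{3} φ(s) sin(5*pi*s/3) ds.
Integrating by parts twice (tabular method), an antiderivative of (2*s**2 - 4*s - 3) sin(5*pi*s/3) is -6*s**2*cos(5*pi*s/3)/(5*pi) + 36*s*sin(5*pi*s/3)/(25*pi**2) + 12*s*cos(5*pi*s/3)/(5*pi) - 36*sin(5*pi*s/3)/(25*pi**2) + 108*cos(5*pi*s/3)/(125*pi**3) + 9*cos(5*pi*s/3)/(5*pi); evaluating from -3 to 3: ∫_{-3}^{3} (2*s**2 - 4*s - 3) sin(5*pi*s/3) ds = (9*(-12 + 25*pi**2)/(125*pi**3)) - (27*(-4 + 75*pi**2)/(125*pi**3)) = -72/(5*pi).
Hence b_5 = (1/3)·(-72/(5*pi)) = -24/(5*pi).

-24/(5*pi)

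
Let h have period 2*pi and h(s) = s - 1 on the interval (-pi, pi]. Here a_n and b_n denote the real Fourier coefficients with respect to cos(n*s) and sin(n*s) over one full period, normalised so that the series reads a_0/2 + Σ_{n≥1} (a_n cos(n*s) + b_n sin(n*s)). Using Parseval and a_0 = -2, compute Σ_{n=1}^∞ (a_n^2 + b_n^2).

Parseval: a_0^2/2 + Σ_{n≥1} (a_n^2+b_n^2) = 1/pi ∫_{-pi}^{pi} h(s)^2 ds = 2 + 2*pi**2/3.
Subtract a_0^2/2 = 2: Σ (a_n^2+b_n^2) = 2*pi**2/3.

2*pi**2/3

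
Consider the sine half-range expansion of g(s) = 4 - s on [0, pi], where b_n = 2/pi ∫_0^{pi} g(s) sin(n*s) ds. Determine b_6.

1/3

b_6 = 2/pi ∫_0^{pi} (4 - s) sin(6*s) ds.
Integrating by parts (boundary term plus one more integral), an antiderivative of (4 - s) sin(6*s) is s*cos(6*s)/6 - sin(6*s)/36 - 2*cos(6*s)/3; evaluating from 0 to pi: ∫_{0}^{pi} (4 - s) sin(6*s) ds = (-2/3 + pi/6) - (-2/3) = pi/6.
Hence b_6 = (2/pi)·(pi/6) = 1/3.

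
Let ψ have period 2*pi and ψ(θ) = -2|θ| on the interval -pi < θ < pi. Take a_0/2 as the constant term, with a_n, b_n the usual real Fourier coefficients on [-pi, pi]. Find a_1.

8/pi

a_1 = 1/pi ∫_{-pi}^{pi} ψ(θ) cos(θ) dθ.
ψ is even and cos(θ) is even, so the integrand is even and a_1 = 2/pi ∫_0^{pi} ψ(θ) cos(θ) dθ.
Integrating by parts (boundary term plus one more integral), an antiderivative of (-2*θ) cos(θ) is -2*θ*sin(θ) - 2*cos(θ); evaluating from 0 to pi: ∫_{0}^{pi} (-2*θ) cos(θ) dθ = (2) - (-2) = 4.
Hence a_1 = (2/pi)·(4) = 8/pi.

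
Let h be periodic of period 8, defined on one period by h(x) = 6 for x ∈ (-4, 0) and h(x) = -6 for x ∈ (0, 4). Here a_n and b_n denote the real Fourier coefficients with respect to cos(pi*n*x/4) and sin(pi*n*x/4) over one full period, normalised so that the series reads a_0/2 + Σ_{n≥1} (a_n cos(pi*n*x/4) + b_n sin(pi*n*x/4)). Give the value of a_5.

0

a_5 = 1/4 ∫_{-4}^{4} h(x) cos(5*pi*x/4) dx.
h is odd and cos(5*pi*x/4) is even, so the integrand is odd over a symmetric interval and the integral vanishes.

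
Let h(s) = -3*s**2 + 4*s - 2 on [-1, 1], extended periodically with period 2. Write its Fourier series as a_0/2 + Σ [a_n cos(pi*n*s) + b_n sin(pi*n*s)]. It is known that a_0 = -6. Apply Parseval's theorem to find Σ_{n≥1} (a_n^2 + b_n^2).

184/15

Parseval: a_0^2/2 + Σ_{n≥1} (a_n^2+b_n^2) = ∫_{-1}^{1} h(s)^2 ds = 454/15.
Subtract a_0^2/2 = 18: Σ (a_n^2+b_n^2) = 184/15.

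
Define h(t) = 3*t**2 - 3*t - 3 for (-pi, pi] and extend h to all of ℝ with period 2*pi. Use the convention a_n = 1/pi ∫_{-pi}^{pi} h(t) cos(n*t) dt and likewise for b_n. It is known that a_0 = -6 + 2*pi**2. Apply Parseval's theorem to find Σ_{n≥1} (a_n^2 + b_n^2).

Parseval: a_0^2/2 + Σ_{n≥1} (a_n^2+b_n^2) = 1/pi ∫_{-pi}^{pi} h(t)^2 dt = -6*pi**2 + 18 + 18*pi**4/5.
Subtract a_0^2/2 = 2*(3 - pi**2)**2: Σ (a_n^2+b_n^2) = pi**2*(6 + 8*pi**2/5).

pi**2*(6 + 8*pi**2/5)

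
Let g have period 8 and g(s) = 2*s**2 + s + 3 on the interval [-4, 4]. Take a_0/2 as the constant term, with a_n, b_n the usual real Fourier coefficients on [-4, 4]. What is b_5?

8/(5*pi)

b_5 = 1/4 ∫_{-4}^{4} g(s) sin(5*pi*s/4) ds.
Integrating by parts twice (tabular method), an antiderivative of (2*s**2 + s + 3) sin(5*pi*s/4) is -8*s**2*cos(5*pi*s/4)/(5*pi) + 64*s*sin(5*pi*s/4)/(25*pi**2) - 4*s*cos(5*pi*s/4)/(5*pi) + 16*sin(5*pi*s/4)/(25*pi**2) - 12*cos(5*pi*s/4)/(5*pi) + 256*cos(5*pi*s/4)/(125*pi**3); evaluating from -4 to 4: ∫_{-4}^{4} (2*s**2 + s + 3) sin(5*pi*s/4) ds = (4*(-64 + 975*pi**2)/(125*pi**3)) - (4*(-64 + 775*pi**2)/(125*pi**3)) = 32/(5*pi).
Hence b_5 = (1/4)·(32/(5*pi)) = 8/(5*pi).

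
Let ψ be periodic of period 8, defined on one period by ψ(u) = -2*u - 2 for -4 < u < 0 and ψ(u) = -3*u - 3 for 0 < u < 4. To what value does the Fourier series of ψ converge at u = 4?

At u = 4 the one-sided limits are ψ(4^-) = -15 and ψ(4^+) = 6.
By Dirichlet's theorem the series converges to their average, [(-15) + (6)]/2 = -9/2.

-9/2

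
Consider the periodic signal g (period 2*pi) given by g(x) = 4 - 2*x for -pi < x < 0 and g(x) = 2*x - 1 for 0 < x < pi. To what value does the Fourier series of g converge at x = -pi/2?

g is continuous at x = -pi/2 with value pi + 4, so the series converges to pi + 4 there.

pi + 4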